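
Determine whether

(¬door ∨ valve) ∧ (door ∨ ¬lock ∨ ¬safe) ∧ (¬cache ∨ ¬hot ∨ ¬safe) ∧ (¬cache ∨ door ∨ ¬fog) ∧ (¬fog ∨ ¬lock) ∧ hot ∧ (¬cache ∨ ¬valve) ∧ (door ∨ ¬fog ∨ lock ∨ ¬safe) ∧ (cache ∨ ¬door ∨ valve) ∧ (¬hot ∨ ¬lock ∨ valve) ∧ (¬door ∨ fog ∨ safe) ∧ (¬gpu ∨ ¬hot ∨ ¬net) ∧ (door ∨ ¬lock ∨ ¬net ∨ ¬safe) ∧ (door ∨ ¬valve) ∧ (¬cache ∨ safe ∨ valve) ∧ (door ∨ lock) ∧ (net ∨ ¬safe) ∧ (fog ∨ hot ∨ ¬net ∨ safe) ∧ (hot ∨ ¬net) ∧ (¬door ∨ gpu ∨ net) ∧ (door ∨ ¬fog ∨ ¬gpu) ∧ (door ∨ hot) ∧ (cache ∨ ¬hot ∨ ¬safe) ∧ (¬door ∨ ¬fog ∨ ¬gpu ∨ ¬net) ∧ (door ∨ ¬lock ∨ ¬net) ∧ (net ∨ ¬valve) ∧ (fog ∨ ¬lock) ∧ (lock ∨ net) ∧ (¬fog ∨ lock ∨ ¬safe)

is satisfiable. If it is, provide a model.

door = True, hot = True, lock = False, net = True, valve = True, safe = False, cache = False, fog = True, gpu = False

Unit clause (hot) forces hot = True.
Try door = False:
  (door ∨ ¬valve) forces valve = False.
  (¬hot ∨ ¬lock ∨ valve) forces lock = False.
  clause (door ∨ lock) is falsified — backtrack.
So door = True.
  then (¬door ∨ valve) forces valve = True.
  then (¬cache ∨ ¬valve) forces cache = False.
  then (cache ∨ ¬hot ∨ ¬safe) forces safe = False.
  then (net ∨ ¬valve) forces net = True.
  then (¬door ∨ fog ∨ safe) forces fog = True.
  then (¬gpu ∨ ¬hot ∨ ¬net) forces gpu = False.
  then (¬fog ∨ ¬lock) forces lock = False.
All clauses satisfied.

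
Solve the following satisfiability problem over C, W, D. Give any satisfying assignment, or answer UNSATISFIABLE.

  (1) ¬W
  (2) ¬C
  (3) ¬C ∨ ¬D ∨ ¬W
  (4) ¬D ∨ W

Unit clause (¬W) forces W = False.
Unit clause (¬C) forces C = False.
In (¬D ∨ W) only ¬D is left, so D = False.
Check each clause:
  (¬W): ¬W holds.
  (¬C): ¬C holds.
  (¬C ∨ ¬D ∨ ¬W): ¬C holds.
  (¬D ∨ W): ¬D holds.
All clauses satisfied.

C=F; W=F; D=F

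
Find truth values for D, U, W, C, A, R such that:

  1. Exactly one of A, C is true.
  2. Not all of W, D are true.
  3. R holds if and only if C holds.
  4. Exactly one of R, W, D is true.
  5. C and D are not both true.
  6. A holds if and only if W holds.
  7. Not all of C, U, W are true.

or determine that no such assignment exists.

D=F; U=T; W=F; C=T; A=F; R=T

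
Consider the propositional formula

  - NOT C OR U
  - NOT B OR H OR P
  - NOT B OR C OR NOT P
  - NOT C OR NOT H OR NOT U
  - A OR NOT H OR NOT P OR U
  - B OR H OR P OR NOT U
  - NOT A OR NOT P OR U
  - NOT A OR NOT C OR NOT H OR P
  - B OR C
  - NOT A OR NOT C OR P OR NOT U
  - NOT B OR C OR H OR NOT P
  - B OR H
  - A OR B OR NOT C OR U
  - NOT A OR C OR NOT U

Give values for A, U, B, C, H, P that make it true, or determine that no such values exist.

A = False; U = True; B = True; C = True; H = False; P = True

Set A = False.
Set U = True.
Try B = False:
  (B OR C) forces C = True.
  (NOT C OR NOT H OR NOT U) forces H = False.
  clause (B OR H) is falsified — backtrack.
So B = True.
Set C = True.
  then (NOT C OR NOT H OR NOT U) forces H = False.
  then (NOT B OR H OR P) forces P = True.
All clauses satisfied.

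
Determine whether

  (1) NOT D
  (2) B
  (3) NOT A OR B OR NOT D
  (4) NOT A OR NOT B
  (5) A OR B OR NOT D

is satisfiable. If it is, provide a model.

Unit clause (NOT D) forces D = False.
Unit clause (B) forces B = True.
In (NOT A OR NOT B) only NOT A is left, so A = False.
All clauses satisfied.

D: False, B: True, A: False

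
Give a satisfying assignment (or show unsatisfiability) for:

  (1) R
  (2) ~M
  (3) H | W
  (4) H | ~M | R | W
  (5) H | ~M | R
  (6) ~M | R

W = True, M = False, H = True, R = True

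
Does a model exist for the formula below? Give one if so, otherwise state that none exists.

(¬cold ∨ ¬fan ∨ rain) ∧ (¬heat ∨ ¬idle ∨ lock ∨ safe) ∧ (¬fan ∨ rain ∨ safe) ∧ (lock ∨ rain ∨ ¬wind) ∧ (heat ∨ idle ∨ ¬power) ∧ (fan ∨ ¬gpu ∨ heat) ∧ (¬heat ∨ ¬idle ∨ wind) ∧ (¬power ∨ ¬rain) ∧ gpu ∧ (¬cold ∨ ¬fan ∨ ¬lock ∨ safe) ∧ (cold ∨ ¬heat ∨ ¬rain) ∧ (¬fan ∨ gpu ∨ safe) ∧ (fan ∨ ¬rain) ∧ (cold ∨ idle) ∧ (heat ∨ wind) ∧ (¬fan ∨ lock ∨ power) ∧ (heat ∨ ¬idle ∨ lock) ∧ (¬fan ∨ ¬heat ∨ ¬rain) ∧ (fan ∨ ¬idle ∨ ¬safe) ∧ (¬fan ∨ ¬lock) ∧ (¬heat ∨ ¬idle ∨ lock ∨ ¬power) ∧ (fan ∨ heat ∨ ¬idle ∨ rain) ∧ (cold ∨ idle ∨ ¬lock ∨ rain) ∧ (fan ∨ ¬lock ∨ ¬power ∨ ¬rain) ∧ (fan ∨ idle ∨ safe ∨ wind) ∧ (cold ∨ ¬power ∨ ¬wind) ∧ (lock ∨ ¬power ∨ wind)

Unit clause (gpu) forces gpu = True.
Set wind = True.
Set idle = False.
  then (cold ∨ idle) forces cold = True.
Try rain = True:
  (¬power ∨ ¬rain) forces power = False.
  (fan ∨ ¬rain) forces fan = True.
  (¬fan ∨ lock ∨ power) forces lock = True.
  clause (¬fan ∨ ¬lock) is falsified — backtrack.
So rain = False.
  then (¬cold ∨ ¬fan ∨ rain) forces fan = False.
  then (lock ∨ rain ∨ ¬wind) forces lock = True.
  then (fan ∨ ¬gpu ∨ heat) forces heat = True.
Set power = True.
Set safe = False.
All clauses satisfied.

wind = True, gpu = True, idle = False, rain = False, power = True, lock = True, safe = False, cold = True, heat = True, fan = False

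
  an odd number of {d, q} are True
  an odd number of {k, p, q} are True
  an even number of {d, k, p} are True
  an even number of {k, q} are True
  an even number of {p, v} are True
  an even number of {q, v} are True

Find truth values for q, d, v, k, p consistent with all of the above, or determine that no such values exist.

q = True; d = False; v = True; k = True; p = True

{d, q}: 1 true → odd ✓
{k, p, q}: 3 true → odd ✓
{d, k, p}: 2 true → even ✓
{k, q}: 2 true → even ✓
{p, v}: 2 true → even ✓
{q, v}: 2 true → even ✓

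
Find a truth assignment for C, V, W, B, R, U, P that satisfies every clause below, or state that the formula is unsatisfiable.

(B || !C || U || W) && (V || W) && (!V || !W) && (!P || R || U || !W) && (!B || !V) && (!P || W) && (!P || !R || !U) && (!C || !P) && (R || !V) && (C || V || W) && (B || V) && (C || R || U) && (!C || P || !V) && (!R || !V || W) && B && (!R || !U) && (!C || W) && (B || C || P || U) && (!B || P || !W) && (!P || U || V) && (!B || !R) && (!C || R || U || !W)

C = False; V = False; W = True; B = True; R = False; U = True; P = True

Unit clause (B) forces B = True.
In (!B || !R) only !R is left, so R = False.
In (!B || !V) only !V is left, so V = False.
In (V || W) only W is left, so W = True.
In (!B || P || !W) only P is left, so P = True.
In (!P || U || V) only U is left, so U = True.
In (!C || !P) only !C is left, so C = False.
All clauses satisfied.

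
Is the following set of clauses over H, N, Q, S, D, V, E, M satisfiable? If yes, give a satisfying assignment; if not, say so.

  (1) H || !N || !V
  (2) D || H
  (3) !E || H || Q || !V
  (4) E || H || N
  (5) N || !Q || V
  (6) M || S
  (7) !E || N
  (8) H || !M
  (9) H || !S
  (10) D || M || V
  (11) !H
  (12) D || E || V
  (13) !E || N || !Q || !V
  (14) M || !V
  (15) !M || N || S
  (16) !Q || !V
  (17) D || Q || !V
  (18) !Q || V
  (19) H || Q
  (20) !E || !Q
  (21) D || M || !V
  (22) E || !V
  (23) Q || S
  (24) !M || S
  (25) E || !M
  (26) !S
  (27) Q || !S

Case S = True:
  Clause (!S) is falsified — contradiction.
Case S = False:
  (M || S) forces M = True.
  Clause (!M || S) is falsified — contradiction.
Both cases fail, so the formula is unsatisfiable.

Unsatisfiable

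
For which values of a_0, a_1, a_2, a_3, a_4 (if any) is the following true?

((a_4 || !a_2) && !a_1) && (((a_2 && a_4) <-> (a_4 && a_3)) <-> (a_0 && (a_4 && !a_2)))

a_0 = False, a_1 = False, a_2 = False, a_3 = True, a_4 = True

  (a_4 || !a_2) && !a_1 = True
    a_4 || !a_2 = True
      !a_2 = True
    !a_1 = True
  ((a_2 && a_4) <-> (a_4 && a_3)) <-> (a_0 && (a_4 && !a_2)) = True
    (a_2 && a_4) <-> (a_4 && a_3) = False
      a_2 && a_4 = False
      a_4 && a_3 = True
    a_0 && (a_4 && !a_2) = False
      a_4 && !a_2 = True
        !a_2 = True
Both conjuncts True, so the formula holds.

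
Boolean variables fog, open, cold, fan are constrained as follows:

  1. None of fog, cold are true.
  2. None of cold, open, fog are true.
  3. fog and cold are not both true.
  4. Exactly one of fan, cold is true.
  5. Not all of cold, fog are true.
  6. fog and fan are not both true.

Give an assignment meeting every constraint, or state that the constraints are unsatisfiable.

fog=F, open=F, cold=F, fan=T

  (1) {fog, cold}: 0 true — none ✓
  (2) {cold, open, fog}: 0 true — none ✓
  (3) fog=F, cold=F — not both ✓
  (4) {fan, cold}: 1 true — exactly one ✓
  (5) {cold, fog}: 0/2 true — not all ✓
  (6) fog=F, fan=T — not both ✓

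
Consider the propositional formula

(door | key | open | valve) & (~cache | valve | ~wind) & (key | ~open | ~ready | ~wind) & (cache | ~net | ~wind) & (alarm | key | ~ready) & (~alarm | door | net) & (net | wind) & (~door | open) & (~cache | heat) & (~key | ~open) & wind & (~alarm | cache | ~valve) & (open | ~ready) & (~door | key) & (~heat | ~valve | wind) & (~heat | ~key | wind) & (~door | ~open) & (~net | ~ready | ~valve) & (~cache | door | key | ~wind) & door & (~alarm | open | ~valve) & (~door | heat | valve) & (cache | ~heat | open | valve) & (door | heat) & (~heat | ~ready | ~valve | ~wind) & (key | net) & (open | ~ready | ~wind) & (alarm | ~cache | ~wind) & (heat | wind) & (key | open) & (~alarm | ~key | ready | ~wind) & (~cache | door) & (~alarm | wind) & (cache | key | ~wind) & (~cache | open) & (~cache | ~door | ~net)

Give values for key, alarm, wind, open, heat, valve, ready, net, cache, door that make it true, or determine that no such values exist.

Case door = True:
  (~door | open) forces open = True.
  Clause (~door | ~open) is falsified — contradiction.
Case door = False:
  Clause (door) is falsified — contradiction.
Both cases fail, so the formula is unsatisfiable.

The formula is unsatisfiable.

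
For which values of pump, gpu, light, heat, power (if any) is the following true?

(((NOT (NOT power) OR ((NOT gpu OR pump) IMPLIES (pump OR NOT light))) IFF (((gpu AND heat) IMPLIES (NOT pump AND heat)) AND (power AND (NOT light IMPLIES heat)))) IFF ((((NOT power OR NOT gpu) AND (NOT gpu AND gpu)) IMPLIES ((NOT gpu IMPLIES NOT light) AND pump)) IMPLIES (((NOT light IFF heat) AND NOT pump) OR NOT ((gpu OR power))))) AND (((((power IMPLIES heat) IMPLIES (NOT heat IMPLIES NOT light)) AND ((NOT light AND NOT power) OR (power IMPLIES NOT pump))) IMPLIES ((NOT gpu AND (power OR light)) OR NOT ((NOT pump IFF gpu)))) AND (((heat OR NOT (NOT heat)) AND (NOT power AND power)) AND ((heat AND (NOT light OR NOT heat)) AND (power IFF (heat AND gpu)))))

The formula is unsatisfiable.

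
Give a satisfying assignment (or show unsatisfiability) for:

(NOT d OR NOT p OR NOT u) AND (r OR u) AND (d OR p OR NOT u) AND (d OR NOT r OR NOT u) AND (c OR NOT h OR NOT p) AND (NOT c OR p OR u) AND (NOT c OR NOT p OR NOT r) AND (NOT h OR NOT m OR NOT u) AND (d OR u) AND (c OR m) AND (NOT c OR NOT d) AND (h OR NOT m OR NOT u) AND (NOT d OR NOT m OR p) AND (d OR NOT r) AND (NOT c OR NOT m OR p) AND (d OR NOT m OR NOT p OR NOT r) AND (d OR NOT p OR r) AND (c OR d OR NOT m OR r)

c: False, u: False, r: True, p: True, m: True, d: True, h: False

Try c = True:
  (NOT c OR NOT d) forces d = False.
  (d OR u) forces u = True.
  (d OR p OR NOT u) forces p = True.
  (d OR NOT r OR NOT u) forces r = False.
  clause (d OR NOT p OR r) is falsified — backtrack.
So c = False.
  then (c OR m) forces m = True.
Try u = True:
  (NOT h OR NOT m OR NOT u) forces h = False.
  clause (h OR NOT m OR NOT u) is falsified — backtrack.
So u = False.
  then (r OR u) forces r = True.
  then (d OR u) forces d = True.
  then (NOT d OR NOT m OR p) forces p = True.
  then (c OR NOT h OR NOT p) forces h = False.
All clauses satisfied.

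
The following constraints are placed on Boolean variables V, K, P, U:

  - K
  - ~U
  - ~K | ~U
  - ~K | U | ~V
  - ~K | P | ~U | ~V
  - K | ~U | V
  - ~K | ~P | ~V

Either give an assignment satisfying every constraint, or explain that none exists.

V = False, K = True, P = True, U = False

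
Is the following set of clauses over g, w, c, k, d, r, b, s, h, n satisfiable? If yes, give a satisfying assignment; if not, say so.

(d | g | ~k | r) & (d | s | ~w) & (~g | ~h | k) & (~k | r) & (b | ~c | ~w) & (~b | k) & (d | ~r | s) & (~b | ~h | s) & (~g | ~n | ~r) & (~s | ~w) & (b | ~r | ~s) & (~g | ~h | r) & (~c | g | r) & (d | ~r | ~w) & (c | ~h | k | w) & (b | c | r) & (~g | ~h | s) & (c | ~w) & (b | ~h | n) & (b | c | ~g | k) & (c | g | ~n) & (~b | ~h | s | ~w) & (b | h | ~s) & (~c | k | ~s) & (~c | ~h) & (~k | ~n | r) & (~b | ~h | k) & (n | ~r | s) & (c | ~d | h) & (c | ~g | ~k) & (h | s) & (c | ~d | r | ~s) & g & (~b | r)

g=T; w=F; c=T; k=T; d=F; r=T; b=T; s=T; h=F; n=F

Unit clause (g) forces g = True.
Try w = True:
  (~s | ~w) forces s = False.
  (d | s | ~w) forces d = True.
  (~g | ~h | s) forces h = False.
  clause (h | s) is falsified — backtrack.
So w = False.
Set c = True.
  then (~c | ~h) forces h = False.
  then (h | s) forces s = True.
  then (b | h | ~s) forces b = True.
  then (~c | k | ~s) forces k = True.
  then (~b | r) forces r = True.
  then (~g | ~n | ~r) forces n = False.
Set d = False.
All clauses satisfied.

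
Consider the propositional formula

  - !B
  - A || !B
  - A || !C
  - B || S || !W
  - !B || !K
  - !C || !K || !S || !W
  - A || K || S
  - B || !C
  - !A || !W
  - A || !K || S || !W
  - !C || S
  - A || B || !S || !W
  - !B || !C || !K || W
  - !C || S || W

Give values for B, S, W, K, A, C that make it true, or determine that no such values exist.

B=F, S=T, W=F, K=T, A=F, C=F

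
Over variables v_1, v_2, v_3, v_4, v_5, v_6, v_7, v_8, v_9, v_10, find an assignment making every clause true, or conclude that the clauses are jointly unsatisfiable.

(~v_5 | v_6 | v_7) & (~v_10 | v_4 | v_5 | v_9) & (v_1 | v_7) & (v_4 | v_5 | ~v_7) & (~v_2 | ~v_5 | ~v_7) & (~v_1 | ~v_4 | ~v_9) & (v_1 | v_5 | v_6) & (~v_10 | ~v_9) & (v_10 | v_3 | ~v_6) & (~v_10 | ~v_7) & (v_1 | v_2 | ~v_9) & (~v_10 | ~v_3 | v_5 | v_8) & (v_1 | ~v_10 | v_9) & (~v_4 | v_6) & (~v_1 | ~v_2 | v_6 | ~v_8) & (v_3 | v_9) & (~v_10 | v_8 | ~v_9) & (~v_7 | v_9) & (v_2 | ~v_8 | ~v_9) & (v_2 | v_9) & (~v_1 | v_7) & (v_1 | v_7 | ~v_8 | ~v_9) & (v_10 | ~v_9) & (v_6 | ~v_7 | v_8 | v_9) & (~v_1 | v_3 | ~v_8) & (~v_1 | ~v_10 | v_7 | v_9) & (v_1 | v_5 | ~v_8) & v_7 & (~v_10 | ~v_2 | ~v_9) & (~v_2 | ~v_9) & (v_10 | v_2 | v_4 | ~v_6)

Unsatisfiable

Case v_7 = True:
  (~v_10 | ~v_7) forces v_10 = False.
  (~v_7 | v_9) forces v_9 = True.
  Clause (v_10 | ~v_9) is falsified — contradiction.
Case v_7 = False:
  Clause (v_7) is falsified — contradiction.
Both cases fail, so the formula is unsatisfiable.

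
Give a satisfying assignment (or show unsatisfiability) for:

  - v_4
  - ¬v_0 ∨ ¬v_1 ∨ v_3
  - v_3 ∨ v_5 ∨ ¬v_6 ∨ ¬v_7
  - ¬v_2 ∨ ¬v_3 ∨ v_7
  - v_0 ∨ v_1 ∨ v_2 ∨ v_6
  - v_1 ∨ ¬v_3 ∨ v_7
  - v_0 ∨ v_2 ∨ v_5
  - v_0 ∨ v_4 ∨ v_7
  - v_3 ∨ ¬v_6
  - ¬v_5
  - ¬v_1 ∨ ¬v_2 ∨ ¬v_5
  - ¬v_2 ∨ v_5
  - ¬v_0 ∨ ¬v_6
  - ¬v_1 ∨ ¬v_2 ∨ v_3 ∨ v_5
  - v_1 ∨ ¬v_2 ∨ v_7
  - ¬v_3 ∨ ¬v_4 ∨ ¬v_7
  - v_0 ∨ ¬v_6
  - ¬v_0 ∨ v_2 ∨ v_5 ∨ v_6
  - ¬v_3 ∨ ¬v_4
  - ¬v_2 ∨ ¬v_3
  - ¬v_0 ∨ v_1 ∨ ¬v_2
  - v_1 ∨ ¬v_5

UNSATISFIABLE

Case v_4 = True:
  (¬v_5) forces v_5 = False.
  (¬v_2 ∨ v_5) forces v_2 = False.
  (v_0 ∨ v_2 ∨ v_5) forces v_0 = True.
  (¬v_0 ∨ ¬v_6) forces v_6 = False.
  Clause (¬v_0 ∨ v_2 ∨ v_5 ∨ v_6) is falsified — contradiction.
Case v_4 = False:
  Clause (v_4) is falsified — contradiction.
Both cases fail, so the formula is unsatisfiable.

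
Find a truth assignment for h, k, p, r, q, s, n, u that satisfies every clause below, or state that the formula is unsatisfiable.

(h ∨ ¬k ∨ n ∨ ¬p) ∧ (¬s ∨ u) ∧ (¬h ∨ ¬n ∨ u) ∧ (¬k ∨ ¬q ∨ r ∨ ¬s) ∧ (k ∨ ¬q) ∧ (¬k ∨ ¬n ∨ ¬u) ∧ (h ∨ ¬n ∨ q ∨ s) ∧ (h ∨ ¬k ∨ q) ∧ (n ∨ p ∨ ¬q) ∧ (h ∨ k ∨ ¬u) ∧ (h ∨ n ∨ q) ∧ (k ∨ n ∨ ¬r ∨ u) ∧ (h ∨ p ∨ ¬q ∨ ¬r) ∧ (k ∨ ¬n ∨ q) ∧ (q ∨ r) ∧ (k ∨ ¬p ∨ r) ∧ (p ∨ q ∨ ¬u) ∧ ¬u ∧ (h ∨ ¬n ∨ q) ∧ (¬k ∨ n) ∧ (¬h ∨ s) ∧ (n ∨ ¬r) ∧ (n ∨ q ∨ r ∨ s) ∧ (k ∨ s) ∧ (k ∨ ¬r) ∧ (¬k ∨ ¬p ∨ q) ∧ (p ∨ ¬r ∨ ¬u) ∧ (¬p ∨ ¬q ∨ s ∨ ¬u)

Unit clause (¬u) forces u = False.
In (¬s ∨ u) only ¬s is left, so s = False.
In (¬h ∨ s) only ¬h is left, so h = False.
In (k ∨ s) only k is left, so k = True.
In (h ∨ ¬k ∨ q) only q is left, so q = True.
In (¬k ∨ n) only n is left, so n = True.
Set p = True.
Set r = False.
All clauses satisfied.

h = False, k = True, p = True, r = False, q = True, s = False, n = True, u = False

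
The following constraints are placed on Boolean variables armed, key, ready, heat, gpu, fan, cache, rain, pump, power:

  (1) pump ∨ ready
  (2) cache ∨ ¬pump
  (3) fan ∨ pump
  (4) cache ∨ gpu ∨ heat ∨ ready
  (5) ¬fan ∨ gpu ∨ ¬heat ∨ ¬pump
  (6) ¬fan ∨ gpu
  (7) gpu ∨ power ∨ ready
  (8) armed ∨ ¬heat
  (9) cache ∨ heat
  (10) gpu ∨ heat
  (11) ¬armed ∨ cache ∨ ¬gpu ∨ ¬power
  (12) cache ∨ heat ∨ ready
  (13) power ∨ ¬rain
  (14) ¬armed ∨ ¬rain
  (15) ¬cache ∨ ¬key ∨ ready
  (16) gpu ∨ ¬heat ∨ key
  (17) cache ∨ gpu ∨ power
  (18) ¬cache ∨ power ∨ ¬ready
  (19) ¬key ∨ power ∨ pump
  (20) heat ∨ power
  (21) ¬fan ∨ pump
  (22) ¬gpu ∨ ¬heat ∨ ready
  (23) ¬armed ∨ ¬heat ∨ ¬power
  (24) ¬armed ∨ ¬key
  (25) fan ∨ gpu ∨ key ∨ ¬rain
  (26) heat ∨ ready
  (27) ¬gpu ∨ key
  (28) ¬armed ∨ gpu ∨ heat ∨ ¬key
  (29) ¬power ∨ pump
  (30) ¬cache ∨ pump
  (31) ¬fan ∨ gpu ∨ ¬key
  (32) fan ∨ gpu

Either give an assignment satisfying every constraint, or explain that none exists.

armed = False; key = True; ready = True; heat = False; gpu = True; fan = True; cache = True; rain = True; pump = True; power = True

Try armed = True:
  (¬armed ∨ ¬rain) forces rain = False.
  (¬armed ∨ ¬key) forces key = False.
  (¬gpu ∨ key) forces gpu = False.
  (¬fan ∨ gpu) forces fan = False.
  clause (fan ∨ gpu) is falsified — backtrack.
So armed = False.
  then (armed ∨ ¬heat) forces heat = False.
  then (cache ∨ heat) forces cache = True.
  then (gpu ∨ heat) forces gpu = True.
  then (heat ∨ power) forces power = True.
  then (heat ∨ ready) forces ready = True.
  then (¬gpu ∨ key) forces key = True.
  then (¬power ∨ pump) forces pump = True.
Set fan = True.
Set rain = True.
All clauses satisfied.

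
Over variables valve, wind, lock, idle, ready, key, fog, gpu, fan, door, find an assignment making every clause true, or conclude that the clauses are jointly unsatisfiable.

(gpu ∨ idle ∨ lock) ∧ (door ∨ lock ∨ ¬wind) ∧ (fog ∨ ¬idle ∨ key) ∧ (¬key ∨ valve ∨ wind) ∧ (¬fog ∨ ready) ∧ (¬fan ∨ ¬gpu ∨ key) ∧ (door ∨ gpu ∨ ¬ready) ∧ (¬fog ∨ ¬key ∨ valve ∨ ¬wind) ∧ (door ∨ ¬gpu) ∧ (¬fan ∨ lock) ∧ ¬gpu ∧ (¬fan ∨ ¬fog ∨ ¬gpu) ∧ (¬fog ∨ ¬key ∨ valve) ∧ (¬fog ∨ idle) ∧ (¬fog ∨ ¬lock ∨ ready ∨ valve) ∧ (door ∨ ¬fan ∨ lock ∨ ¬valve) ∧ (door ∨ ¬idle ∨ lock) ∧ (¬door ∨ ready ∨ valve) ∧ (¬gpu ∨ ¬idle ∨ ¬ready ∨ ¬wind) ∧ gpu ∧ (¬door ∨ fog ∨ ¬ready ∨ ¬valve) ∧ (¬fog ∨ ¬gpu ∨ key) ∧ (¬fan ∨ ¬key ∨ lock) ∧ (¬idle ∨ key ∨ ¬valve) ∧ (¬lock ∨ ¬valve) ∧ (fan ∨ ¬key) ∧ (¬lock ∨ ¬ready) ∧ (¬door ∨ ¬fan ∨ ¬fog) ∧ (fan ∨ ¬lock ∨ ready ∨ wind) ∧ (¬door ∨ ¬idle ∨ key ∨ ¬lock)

Unsatisfiable

Case gpu = True:
  Clause (¬gpu) is falsified — contradiction.
Case gpu = False:
  Clause (gpu) is falsified — contradiction.
Both cases fail, so the formula is unsatisfiable.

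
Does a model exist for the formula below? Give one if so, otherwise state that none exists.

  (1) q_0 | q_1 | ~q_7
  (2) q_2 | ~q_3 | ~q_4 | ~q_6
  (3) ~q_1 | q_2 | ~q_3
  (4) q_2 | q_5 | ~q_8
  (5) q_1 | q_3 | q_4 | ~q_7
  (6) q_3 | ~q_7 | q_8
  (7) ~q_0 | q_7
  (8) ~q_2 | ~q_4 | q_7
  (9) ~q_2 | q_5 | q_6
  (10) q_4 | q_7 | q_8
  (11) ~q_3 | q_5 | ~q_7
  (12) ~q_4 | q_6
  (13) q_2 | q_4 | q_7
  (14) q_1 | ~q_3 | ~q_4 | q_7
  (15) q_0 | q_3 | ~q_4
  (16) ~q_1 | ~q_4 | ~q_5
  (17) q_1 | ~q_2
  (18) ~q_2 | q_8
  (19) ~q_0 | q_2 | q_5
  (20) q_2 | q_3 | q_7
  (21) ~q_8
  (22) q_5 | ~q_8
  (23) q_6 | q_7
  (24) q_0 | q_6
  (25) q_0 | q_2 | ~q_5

Unit clause (~q_8) forces q_8 = False.
In (~q_2 | q_8) only ~q_2 is left, so q_2 = False.
Set q_0 = True.
  then (~q_0 | q_7) forces q_7 = True.
  then (~q_0 | q_2 | q_5) forces q_5 = True.
  then (q_3 | ~q_7 | q_8) forces q_3 = True.
  then (~q_1 | q_2 | ~q_3) forces q_1 = False.
Try q_4 = True:
  (q_2 | ~q_3 | ~q_4 | ~q_6) forces q_6 = False.
  clause (~q_4 | q_6) is falsified — backtrack.
So q_4 = False.
Set q_6 = False.
All clauses satisfied.

q_0 = True, q_1 = False, q_2 = False, q_3 = True, q_4 = False, q_5 = True, q_6 = False, q_7 = True, q_8 = False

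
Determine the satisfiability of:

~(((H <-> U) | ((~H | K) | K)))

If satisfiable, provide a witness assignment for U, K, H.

U = False, K = False, H = True

  ~(((H <-> U) | ((~H | K) | K))) = True
    (H <-> U) | ((~H | K) | K) = False
      H <-> U = False
      (~H | K) | K = False
        ~H | K = False
          ~H = False
The formula evaluates to True.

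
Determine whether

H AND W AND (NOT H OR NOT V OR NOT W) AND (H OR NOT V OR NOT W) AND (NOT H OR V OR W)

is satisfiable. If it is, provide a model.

Unit clause (H) forces H = True.
Unit clause (W) forces W = True.
In (NOT H OR NOT V OR NOT W) only NOT V is left, so V = False.
All clauses satisfied.

W: True, H: True, V: False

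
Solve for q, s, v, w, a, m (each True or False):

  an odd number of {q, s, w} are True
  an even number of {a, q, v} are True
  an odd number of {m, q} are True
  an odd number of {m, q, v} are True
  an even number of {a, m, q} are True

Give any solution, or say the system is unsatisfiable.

q = True, s = True, v = False, w = True, a = True, m = False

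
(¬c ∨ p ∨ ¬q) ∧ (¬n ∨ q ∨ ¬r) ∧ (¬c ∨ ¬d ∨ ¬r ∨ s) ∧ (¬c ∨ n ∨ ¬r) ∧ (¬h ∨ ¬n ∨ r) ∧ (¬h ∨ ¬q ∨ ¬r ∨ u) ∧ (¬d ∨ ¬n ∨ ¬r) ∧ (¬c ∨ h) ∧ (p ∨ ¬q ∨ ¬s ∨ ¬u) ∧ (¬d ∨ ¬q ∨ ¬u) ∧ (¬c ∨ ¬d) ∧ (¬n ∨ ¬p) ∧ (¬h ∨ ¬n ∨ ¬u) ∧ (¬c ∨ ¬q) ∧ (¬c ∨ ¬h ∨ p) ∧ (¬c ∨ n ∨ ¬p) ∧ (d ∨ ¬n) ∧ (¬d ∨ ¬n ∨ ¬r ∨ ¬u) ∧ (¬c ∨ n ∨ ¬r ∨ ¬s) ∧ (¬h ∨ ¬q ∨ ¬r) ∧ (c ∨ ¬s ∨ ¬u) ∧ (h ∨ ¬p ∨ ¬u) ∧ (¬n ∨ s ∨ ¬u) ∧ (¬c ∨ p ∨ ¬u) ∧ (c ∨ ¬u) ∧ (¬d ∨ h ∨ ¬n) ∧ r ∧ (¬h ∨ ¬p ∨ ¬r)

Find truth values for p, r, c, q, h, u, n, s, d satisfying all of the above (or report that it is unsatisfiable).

p=F, r=T, c=F, q=F, h=F, u=F, n=F, s=T, d=T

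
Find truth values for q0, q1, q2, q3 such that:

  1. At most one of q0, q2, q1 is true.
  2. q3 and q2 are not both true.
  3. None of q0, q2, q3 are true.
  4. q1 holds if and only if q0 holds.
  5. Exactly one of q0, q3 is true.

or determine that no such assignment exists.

Case q3 = True:
  Constraint (3) is violated (q3=T) — contradiction.
Case q3 = False:
  (3) forces q0 = False.
  Constraint (5) is violated (q0=F, q3=F) — contradiction.
Both cases fail — unsatisfiable.

Unsatisfiable — no assignment works.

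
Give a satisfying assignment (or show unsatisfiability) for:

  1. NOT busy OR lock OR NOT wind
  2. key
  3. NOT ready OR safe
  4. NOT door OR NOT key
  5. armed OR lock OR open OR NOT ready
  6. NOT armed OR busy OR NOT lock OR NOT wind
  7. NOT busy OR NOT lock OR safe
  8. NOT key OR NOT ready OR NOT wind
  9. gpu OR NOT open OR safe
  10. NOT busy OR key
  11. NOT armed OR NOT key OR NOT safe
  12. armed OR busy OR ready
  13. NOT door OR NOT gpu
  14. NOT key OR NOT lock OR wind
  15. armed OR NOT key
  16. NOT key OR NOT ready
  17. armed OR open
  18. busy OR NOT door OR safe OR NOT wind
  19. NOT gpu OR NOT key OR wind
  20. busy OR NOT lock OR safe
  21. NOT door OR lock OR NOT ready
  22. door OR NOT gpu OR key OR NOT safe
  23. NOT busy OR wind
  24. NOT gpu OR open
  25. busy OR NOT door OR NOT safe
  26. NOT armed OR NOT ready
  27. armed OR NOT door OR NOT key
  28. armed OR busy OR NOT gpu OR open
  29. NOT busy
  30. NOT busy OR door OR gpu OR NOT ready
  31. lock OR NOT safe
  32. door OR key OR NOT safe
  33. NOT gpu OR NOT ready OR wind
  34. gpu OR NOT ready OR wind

Unit clause (key) forces key = True.
In (NOT door OR NOT key) only NOT door is left, so door = False.
In (armed OR NOT key) only armed is left, so armed = True.
In (NOT key OR NOT ready) only NOT ready is left, so ready = False.
Unit clause (NOT busy) forces busy = False.
In (NOT armed OR NOT key OR NOT safe) only NOT safe is left, so safe = False.
In (busy OR NOT lock OR safe) only NOT lock is left, so lock = False.
Set wind = True.
Set gpu = True.
  then (NOT gpu OR open) forces open = True.
All clauses satisfied.

safe=F, ready=F, wind=T, busy=F, armed=T, gpu=T, open=T, key=T, door=F, lock=F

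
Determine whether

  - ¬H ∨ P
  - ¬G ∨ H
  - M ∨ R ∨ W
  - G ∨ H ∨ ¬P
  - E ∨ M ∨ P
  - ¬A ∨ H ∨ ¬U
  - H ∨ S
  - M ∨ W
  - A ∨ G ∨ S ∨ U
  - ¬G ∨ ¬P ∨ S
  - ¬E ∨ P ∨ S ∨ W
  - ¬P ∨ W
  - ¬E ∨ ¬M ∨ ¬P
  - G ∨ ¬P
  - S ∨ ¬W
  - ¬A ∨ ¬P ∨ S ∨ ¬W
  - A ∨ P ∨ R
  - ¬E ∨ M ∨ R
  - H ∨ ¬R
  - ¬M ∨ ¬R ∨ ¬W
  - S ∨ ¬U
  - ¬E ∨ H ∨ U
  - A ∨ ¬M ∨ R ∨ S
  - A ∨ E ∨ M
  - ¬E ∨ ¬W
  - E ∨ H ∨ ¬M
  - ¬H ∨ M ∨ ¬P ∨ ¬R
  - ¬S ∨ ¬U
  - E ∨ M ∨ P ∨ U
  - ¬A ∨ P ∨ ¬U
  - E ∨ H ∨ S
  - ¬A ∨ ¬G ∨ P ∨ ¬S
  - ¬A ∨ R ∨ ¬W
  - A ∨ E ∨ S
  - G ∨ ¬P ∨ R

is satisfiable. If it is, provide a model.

U=F, E=F, G=T, S=T, A=F, W=T, R=F, H=T, M=T, P=T

Try U = True:
  (S ∨ ¬U) forces S = True.
  clause (¬S ∨ ¬U) is falsified — backtrack.
So U = False.
Set E = False.
Try G = False:
  (G ∨ ¬P) forces P = False.
  (¬H ∨ P) forces H = False.
  (E ∨ M ∨ P) forces M = True.
  clause (E ∨ H ∨ ¬M) is falsified — backtrack.
So G = True.
  then (¬G ∨ H) forces H = True.
  then (¬H ∨ P) forces P = True.
  then (¬G ∨ ¬P ∨ S) forces S = True.
  then (¬P ∨ W) forces W = True.
Set A = False.
  then (A ∨ E ∨ M) forces M = True.
  then (¬M ∨ ¬R ∨ ¬W) forces R = False.
All clauses satisfied.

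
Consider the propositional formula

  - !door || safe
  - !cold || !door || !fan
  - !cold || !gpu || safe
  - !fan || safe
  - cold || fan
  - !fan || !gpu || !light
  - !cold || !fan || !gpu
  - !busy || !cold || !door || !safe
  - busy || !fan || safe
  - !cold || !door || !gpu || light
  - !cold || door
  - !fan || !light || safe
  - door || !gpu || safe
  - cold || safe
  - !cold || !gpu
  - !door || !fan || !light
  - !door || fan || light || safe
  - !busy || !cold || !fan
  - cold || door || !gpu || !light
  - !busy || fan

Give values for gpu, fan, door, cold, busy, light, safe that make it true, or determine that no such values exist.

gpu = True; fan = True; door = False; cold = False; busy = False; light = False; safe = True

Set gpu = True.
  then (!cold || !gpu) forces cold = False.
  then (cold || fan) forces fan = True.
  then (!fan || !gpu || !light) forces light = False.
  then (cold || safe) forces safe = True.
Set door = False.
Set busy = False.
All clauses satisfied.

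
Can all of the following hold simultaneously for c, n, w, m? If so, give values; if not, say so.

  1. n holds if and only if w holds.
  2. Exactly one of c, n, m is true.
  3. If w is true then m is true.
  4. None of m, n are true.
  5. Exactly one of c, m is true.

c = True, n = False, w = False, m = False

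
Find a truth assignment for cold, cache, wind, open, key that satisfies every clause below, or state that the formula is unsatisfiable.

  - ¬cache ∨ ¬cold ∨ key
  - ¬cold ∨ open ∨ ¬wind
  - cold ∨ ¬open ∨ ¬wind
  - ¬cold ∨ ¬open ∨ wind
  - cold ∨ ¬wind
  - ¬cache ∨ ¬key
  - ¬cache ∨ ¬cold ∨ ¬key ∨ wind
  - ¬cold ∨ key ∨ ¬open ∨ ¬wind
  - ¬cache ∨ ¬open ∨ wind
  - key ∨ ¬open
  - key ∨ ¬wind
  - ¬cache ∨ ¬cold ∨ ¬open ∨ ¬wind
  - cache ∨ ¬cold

cold = False; cache = False; wind = False; open = False; key = True

Set cold = False.
  then (cold ∨ ¬wind) forces wind = False.
Set cache = False.
Set open = False.
Set key = True.
All clauses satisfied.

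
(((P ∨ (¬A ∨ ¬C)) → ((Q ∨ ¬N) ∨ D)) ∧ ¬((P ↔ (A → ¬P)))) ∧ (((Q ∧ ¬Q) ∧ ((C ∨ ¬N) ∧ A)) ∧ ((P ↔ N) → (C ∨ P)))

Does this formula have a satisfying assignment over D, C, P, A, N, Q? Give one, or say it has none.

Case Q = True: the conjunct ¬Q is False.
Case Q = False: the conjunct Q is False.
Both cases fail — unsatisfiable.

No satisfying assignment exists.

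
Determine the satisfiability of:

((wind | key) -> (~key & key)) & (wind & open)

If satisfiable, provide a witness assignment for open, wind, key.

Case wind = True: the formula simplifies to (~key & key) & open.
  key = True: the conjunct ~key is False.
  key = False: the conjunct key is False.
Case wind = False: the conjunct wind is False.
Both cases fail — unsatisfiable.

No satisfying assignment exists.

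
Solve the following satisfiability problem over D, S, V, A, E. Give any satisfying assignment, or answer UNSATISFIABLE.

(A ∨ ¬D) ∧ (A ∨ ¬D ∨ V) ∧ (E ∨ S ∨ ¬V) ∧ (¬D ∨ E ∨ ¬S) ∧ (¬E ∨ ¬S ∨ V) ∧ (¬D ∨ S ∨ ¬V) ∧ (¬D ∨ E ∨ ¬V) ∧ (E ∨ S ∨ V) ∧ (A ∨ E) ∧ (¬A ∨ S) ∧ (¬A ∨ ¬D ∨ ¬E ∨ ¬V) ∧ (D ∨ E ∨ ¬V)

Try D = True:
  (A ∨ ¬D) forces A = True.
  (¬A ∨ S) forces S = True.
  (¬D ∨ E ∨ ¬S) forces E = True.
  (¬E ∨ ¬S ∨ V) forces V = True.
  clause (¬A ∨ ¬D ∨ ¬E ∨ ¬V) is falsified — backtrack.
So D = False.
Set S = False.
  then (¬A ∨ S) forces A = False.
  then (A ∨ E) forces E = True.
Set V = False.
All clauses satisfied.

D = False, S = False, V = False, A = False, E = True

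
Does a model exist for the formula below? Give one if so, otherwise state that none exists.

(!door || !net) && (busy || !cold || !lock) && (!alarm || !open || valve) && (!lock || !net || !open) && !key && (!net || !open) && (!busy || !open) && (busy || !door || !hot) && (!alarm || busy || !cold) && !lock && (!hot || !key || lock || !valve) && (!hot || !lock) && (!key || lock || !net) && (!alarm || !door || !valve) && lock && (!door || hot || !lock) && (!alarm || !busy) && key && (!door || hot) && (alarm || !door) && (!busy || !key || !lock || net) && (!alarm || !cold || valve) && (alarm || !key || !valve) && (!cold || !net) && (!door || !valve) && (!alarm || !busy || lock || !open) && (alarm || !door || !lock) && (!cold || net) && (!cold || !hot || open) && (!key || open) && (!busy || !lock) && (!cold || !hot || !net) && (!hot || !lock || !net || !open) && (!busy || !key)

Case lock = True:
  Clause (!lock) is falsified — contradiction.
Case lock = False:
  Clause (lock) is falsified — contradiction.
Both cases fail, so the formula is unsatisfiable.

UNSATISFIABLE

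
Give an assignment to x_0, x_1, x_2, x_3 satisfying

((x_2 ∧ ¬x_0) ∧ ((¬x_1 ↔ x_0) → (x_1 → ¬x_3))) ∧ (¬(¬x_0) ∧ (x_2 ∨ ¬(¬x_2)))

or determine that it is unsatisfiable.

Case x_0 = True: the conjunct ¬x_0 is False.
Case x_0 = False: the conjunct ¬(¬x_0) becomes ¬(¬False) = False.
Both cases fail — unsatisfiable.

Unsatisfiable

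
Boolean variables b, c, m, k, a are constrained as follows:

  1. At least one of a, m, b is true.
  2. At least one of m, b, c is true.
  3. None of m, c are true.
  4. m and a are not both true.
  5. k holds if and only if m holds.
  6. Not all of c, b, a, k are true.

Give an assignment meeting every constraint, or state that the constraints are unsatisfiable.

b: True, c: False, m: False, k: False, a: False

  (1) {a, m, b}: 1 true — at least one ✓
  (2) {m, b, c}: 1 true — at least one ✓
  (3) {m, c}: 0 true — none ✓
  (4) m=F, a=F — not both ✓
  (5) k=F, m=F — same ✓
  (6) {c, b, a, k}: 1/4 true — not all ✓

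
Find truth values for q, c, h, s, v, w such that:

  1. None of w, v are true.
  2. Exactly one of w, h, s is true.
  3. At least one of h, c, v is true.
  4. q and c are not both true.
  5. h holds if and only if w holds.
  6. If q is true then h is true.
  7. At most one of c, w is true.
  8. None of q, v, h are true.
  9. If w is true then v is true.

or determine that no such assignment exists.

q: False, c: True, h: False, s: True, v: False, w: False

  (1) {w, v}: 0 true — none ✓
  (2) {w, h, s}: 1 true — exactly one ✓
  (3) {h, c, v}: 1 true — at least one ✓
  (4) q=F, c=T — not both ✓
  (5) h=F, w=F — same ✓
  (6) q=F ⇒ h: vacuous ✓
  (7) {c, w}: 1 true — at most one ✓
  (8) {q, v, h}: 0 true — none ✓
  (9) w=F ⇒ v: vacuous ✓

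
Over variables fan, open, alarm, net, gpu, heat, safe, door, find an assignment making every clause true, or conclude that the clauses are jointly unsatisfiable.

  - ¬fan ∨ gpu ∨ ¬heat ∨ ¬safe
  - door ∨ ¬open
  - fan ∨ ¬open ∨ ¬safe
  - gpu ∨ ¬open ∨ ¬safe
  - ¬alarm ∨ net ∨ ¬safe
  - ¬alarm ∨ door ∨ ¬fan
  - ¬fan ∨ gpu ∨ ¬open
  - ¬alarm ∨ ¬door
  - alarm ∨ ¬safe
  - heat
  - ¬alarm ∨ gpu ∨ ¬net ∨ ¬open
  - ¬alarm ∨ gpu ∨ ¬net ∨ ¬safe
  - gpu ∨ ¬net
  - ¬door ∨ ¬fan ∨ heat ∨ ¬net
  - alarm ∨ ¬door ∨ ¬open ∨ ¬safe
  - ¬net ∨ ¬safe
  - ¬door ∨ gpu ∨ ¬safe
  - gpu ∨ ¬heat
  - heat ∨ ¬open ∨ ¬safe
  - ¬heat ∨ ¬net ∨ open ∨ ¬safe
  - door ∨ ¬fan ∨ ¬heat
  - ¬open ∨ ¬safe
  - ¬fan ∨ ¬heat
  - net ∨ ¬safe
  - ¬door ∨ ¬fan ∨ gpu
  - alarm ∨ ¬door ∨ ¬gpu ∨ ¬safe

Unit clause (heat) forces heat = True.
In (gpu ∨ ¬heat) only gpu is left, so gpu = True.
In (¬fan ∨ ¬heat) only ¬fan is left, so fan = False.
Set open = False.
Set alarm = False.
  then (alarm ∨ ¬safe) forces safe = False.
Set net = True.
Set door = False.
All clauses satisfied.

fan = False; open = False; alarm = False; net = True; gpu = True; heat = True; safe = False; door = False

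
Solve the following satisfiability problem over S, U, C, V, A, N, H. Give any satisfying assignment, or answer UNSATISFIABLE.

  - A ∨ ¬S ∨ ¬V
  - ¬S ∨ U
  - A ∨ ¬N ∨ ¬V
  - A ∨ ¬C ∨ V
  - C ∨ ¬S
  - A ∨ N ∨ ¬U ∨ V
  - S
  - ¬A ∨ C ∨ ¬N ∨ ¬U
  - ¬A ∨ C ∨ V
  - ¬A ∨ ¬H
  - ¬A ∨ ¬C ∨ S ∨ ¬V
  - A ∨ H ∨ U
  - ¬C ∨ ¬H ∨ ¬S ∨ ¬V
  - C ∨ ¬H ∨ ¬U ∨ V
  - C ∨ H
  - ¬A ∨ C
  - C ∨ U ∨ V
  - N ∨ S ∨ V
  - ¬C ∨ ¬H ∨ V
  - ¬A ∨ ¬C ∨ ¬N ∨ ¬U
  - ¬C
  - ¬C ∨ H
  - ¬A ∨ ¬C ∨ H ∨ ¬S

No satisfying assignment exists.

Case C = True:
  Clause (¬C) is falsified — contradiction.
Case C = False:
  (C ∨ ¬S) forces S = False.
  Clause (S) is falsified — contradiction.
Both cases fail, so the formula is unsatisfiable.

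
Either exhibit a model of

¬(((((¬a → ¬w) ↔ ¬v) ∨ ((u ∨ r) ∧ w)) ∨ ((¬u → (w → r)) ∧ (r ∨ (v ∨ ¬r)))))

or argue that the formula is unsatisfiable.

v = False; r = False; w = True; u = False; a = False

  ¬(((((¬a → ¬w) ↔ ¬v) ∨ ((u ∨ r) ∧ w)) ∨ ((¬u → (w → r)) ∧ (r ∨ (v ∨ ¬r))))) = True
    (((¬a → ¬w) ↔ ¬v) ∨ ((u ∨ r) ∧ w)) ∨ ((¬u → (w → r)) ∧ (r ∨ (v ∨ ¬r))) = False
      ((¬a → ¬w) ↔ ¬v) ∨ ((u ∨ r) ∧ w) = False
        (¬a → ¬w) ↔ ¬v = False
          ¬a → ¬w = False
            ¬a = True
            ¬w = False
          ¬v = True
        (u ∨ r) ∧ w = False
          u ∨ r = False
      (¬u → (w → r)) ∧ (r ∨ (v ∨ ¬r)) = False
        ¬u → (w → r) = False
          ¬u = True
          w → r = False
        r ∨ (v ∨ ¬r) = True
          v ∨ ¬r = True
            ¬r = True
The formula evaluates to True.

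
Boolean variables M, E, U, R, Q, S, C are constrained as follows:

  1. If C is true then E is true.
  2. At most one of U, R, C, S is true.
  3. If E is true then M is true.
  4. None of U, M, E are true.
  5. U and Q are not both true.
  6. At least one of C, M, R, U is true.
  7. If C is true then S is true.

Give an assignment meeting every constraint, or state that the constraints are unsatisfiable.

M=F, E=F, U=F, R=T, Q=T, S=F, C=F

  (1) C=F ⇒ E: vacuous ✓
  (2) {U, R, C, S}: 1 true — at most one ✓
  (3) E=F ⇒ M: vacuous ✓
  (4) {U, M, E}: 0 true — none ✓
  (5) U=F, Q=T — not both ✓
  (6) {C, M, R, U}: 1 true — at least one ✓
  (7) C=F ⇒ S: vacuous ✓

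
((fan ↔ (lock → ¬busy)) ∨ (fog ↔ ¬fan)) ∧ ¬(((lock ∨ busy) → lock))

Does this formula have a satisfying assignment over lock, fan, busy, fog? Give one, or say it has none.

lock = False, fan = True, busy = True, fog = True

  (fan ↔ (lock → ¬busy)) ∨ (fog ↔ ¬fan) = True
    fan ↔ (lock → ¬busy) = True
      lock → ¬busy = True
        ¬busy = False
    fog ↔ ¬fan = False
      ¬fan = False
  ¬(((lock ∨ busy) → lock)) = True
    (lock ∨ busy) → lock = False
      lock ∨ busy = True
Both conjuncts True, so the formula holds.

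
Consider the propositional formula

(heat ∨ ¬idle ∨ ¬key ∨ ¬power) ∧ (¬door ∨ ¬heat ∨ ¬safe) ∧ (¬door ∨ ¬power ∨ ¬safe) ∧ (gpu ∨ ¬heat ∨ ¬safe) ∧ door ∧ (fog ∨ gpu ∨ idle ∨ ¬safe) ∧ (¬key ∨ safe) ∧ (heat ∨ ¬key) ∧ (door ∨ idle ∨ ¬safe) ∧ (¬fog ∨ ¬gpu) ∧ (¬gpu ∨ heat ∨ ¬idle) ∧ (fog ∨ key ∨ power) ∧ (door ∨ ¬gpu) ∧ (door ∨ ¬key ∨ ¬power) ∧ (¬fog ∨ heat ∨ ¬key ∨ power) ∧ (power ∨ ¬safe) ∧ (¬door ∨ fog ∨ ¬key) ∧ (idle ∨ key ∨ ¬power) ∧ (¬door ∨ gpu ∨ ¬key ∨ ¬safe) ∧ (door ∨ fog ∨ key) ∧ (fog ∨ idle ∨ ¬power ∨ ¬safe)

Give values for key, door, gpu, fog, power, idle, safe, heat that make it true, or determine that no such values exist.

Unit clause (door) forces door = True.
Try key = True:
  (¬key ∨ safe) forces safe = True.
  (¬door ∨ ¬heat ∨ ¬safe) forces heat = False.
  clause (heat ∨ ¬key) is falsified — backtrack.
So key = False.
Set gpu = False.
Set fog = True.
Set power = False.
  then (power ∨ ¬safe) forces safe = False.
Set idle = True.
Set heat = True.
All clauses satisfied.

key = False, door = True, gpu = False, fog = True, power = False, idle = True, safe = False, heat = True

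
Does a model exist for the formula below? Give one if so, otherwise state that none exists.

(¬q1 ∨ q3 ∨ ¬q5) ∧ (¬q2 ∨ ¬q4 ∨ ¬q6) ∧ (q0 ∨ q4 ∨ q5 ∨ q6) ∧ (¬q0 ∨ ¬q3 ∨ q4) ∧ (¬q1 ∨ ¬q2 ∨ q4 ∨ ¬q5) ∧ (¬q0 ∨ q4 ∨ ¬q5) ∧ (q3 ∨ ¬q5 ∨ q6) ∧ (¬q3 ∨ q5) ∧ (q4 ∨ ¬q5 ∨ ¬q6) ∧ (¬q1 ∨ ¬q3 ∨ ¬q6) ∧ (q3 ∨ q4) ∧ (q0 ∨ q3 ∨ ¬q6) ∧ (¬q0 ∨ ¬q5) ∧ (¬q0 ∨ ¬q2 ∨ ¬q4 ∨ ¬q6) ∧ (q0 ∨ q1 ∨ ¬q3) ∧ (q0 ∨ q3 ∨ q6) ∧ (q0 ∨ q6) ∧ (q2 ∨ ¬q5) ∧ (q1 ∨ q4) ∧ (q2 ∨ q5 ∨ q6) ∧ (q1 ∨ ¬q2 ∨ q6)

Set q0 = True.
  then (¬q0 ∨ ¬q5) forces q5 = False.
  then (¬q3 ∨ q5) forces q3 = False.
  then (q3 ∨ q4) forces q4 = True.
Set q1 = True.
Set q2 = True.
  then (¬q2 ∨ ¬q4 ∨ ¬q6) forces q6 = False.
All clauses satisfied.

q0: True, q1: True, q2: True, q3: False, q4: True, q5: False, q6: False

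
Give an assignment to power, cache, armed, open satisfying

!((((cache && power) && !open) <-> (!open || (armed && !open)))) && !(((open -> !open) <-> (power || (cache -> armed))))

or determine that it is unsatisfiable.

power = False; cache = True; armed = False; open = False

  !((((cache && power) && !open) <-> (!open || (armed && !open)))) = True
    ((cache && power) && !open) <-> (!open || (armed && !open)) = False
      (cache && power) && !open = False
        cache && power = False
        !open = True
      !open || (armed && !open) = True
        !open = True
        armed && !open = False
          !open = True
  !(((open -> !open) <-> (power || (cache -> armed)))) = True
    (open -> !open) <-> (power || (cache -> armed)) = False
      open -> !open = True
        !open = True
      power || (cache -> armed) = False
        cache -> armed = False
Both conjuncts True, so the formula holds.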